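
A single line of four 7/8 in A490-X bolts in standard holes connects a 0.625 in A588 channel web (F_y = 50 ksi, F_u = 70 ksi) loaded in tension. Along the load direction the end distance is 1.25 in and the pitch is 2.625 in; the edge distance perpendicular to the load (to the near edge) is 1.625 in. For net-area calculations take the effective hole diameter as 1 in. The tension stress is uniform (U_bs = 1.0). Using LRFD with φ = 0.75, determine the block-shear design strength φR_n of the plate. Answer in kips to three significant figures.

148 kips

Shear plane L_v = 1.25 + 3·2.625 = 9.125 in; A_gv = 9.125 × 0.625 = 5.703 in².
A_nv = (9.125 − 3.5·1) × 0.625 = 3.516 in².
A_nt = (1.625 − 0.5·1) × 0.625 = 0.7031 in².
0.6 F_u A_nv = 147.7 kips; 0.6 F_y A_gv = 171.1 kips → shear rupture governs the shear term.
R_n = 147.7 + 1.0 × 70 × 0.7031 = 196.9 kips.
Design strength φR_n = 0.75 × 196.9 = 148 kips.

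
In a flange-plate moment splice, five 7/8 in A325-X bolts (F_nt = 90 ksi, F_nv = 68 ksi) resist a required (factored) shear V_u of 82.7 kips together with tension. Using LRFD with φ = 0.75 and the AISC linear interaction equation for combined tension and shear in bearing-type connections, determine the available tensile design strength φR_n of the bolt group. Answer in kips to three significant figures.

154 kips

A_b = π·0.875²/4 = 0.6013 in²; f_rv = 82.7 / (5 × 0.6013) = 27.51 ksi.
F'_nt = 1.3 F_nt − (F_nt / φF_nv) f_rv = 1.3·90 − (90/(0.75·68))·27.51 = 68.46 ksi, capped at F_nt → F'_nt = 68.46 ksi.
R_n = F'_nt · A_b · n = 68.46 × 0.6013 × 5 = 205.8 kips.
Design strength φR_n = 0.75 × 205.8 = 154 kips.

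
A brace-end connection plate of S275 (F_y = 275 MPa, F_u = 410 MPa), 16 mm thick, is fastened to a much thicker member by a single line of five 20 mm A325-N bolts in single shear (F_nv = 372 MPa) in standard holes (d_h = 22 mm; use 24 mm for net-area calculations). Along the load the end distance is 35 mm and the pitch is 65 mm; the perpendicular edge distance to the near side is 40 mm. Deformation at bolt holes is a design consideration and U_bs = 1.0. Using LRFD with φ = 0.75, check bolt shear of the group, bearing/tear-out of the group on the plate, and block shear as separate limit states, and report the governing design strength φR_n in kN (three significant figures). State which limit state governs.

Bolt shear: A_b = π·20²/4 = 314.2 mm²; R_n = 372 × 314.2 × 5 × 1 / 1000 = 584.3 kN → 0.75 × 584.3 = 438 kN.
Bearing: edge l_c = 24, r_n = 188.9 kN; interior l_c = 43, r_n = 314.9 kN; R_n = 188.9 + 4·314.9 = 1448 kN → 1090 kN.
Block shear: A_gv = 4720, A_nv = 2992, A_nt = 448 mm²; R_n = min(0.6F_uA_nv, 0.6F_yA_gv) + U_bs·F_u·A_nt = 919.7 kN → 690 kN.
Bolt shear governs: 438 kN.

438 kN (bolt shear governs)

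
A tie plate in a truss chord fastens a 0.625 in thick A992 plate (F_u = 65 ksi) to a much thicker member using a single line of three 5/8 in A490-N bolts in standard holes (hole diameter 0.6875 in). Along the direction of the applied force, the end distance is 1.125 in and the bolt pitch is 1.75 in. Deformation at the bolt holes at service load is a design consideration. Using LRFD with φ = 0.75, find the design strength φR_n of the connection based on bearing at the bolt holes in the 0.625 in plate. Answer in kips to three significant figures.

106 kips

Per bolt r_n = 1.2 l_c t F_u ≤ 2.4 d t F_u; upper limit = 2.4 × 0.625 × 0.625 × 65 = 60.94 kips.
Edge bolt: l_c = 1.125 − 0.6875/2 = 0.7812 in → 1.2 × 0.7812 × 0.625 × 65 = 38.09 → r_n = 38.09 kips.
Interior bolts: l_c = 1.75 − 0.6875 = 1.062 in → 1.2 × 1.062 × 0.625 × 65 = 51.8 → r_n = 51.8 kips.
R_n = 1 × 38.09 + 2 × 51.8 = 141.7 kips.
Design strength φR_n = 0.75 × 141.7 = 106 kips.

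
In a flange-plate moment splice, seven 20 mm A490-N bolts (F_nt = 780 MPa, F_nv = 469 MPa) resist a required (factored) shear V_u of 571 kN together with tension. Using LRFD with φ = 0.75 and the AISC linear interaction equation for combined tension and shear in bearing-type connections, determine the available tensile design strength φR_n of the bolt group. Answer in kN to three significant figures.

723 kN

A_b = π·20²/4 = 314.2 mm²; f_rv = 571 × 1000 / (7 × 314.2) = 259.6 MPa.
F'_nt = 1.3 F_nt − (F_nt / φF_nv) f_rv = 1.3·780 − (780/(0.75·469))·259.6 = 438.2 MPa, capped at F_nt → F'_nt = 438.2 MPa.
R_n = F'_nt · A_b · n = 438.2 × 314.2 × 7 / 1000 = 963.7 kN.
Design strength φR_n = 0.75 × 963.7 = 723 kN.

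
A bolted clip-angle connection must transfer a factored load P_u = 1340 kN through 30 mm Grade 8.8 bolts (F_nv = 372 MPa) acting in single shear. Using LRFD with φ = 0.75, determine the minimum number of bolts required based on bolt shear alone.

7 bolts

A_b = π·30²/4 = 706.9 mm².
Per-bolt design strength φR_n = 0.75 × 372 × 706.9 × 1 / 1000 = 197.2 kN.
n ≥ 1340 / 197.2 = 6.795 → use 7 bolts.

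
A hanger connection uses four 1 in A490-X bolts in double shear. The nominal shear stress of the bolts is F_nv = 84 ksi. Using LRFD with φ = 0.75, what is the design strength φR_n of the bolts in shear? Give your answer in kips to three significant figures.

A_b = π × 1² / 4 = 0.7854 in².
R_n = F_nv · A_b · n · n_s = 84 × 0.7854 × 4 × 2 = 527.8 kips.
Design strength φR_n = 0.75 × 527.8 = 396 kips.

396 kips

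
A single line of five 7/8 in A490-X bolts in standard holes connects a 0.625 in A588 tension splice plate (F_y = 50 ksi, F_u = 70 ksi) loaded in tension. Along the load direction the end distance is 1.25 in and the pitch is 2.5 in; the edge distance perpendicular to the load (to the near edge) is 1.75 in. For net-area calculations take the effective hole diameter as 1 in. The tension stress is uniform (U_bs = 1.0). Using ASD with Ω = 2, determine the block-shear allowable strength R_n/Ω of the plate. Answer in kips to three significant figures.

116 kips

Shear plane L_v = 1.25 + 4·2.5 = 11.25 in; A_gv = 11.25 × 0.625 = 7.031 in².
A_nv = (11.25 − 4.5·1) × 0.625 = 4.219 in².
A_nt = (1.75 − 0.5·1) × 0.625 = 0.7812 in².
0.6 F_u A_nv = 177.2 kips; 0.6 F_y A_gv = 210.9 kips → shear rupture governs the shear term.
R_n = 177.2 + 1.0 × 70 × 0.7812 = 231.9 kips.
Allowable strength R_n/Ω = 231.9 / 2 = 116 kips.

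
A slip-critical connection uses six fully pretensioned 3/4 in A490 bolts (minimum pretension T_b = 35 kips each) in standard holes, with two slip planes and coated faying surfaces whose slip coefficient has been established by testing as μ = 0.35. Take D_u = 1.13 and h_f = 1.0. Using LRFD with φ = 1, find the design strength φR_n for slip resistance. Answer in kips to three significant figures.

R_n = μ · D_u · h_f · T_b · n_s · n_b = 0.35 × 1.13 × 1.0 × 35 × 2 × 6 = 166.1 kips.
Design strength φR_n = 1 × 166.1 = 166 kips.

166 kips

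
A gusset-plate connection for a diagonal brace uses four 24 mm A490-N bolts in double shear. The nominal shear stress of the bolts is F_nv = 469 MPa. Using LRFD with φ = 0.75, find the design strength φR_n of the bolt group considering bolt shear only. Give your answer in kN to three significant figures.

A_b = π × 24² / 4 = 452.4 mm².
R_n = F_nv · A_b · n · n_s = 469 × 452.4 × 4 × 2 / 1000 = 1697 kN.
Design strength φR_n = 0.75 × 1697 = 1270 kN.

1270 kN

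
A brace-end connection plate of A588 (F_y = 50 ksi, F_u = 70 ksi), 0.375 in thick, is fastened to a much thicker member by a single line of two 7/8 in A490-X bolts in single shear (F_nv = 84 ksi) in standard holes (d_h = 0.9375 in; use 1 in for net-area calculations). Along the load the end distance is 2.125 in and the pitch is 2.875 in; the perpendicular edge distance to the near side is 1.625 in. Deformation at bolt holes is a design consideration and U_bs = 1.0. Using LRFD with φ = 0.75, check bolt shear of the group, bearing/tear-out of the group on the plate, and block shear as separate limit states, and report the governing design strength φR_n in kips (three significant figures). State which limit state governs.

63.5 kips (block shear governs)

Bolt shear: A_b = π·0.875²/4 = 0.6013 in²; R_n = 84 × 0.6013 × 2 × 1 = 101 kips → 0.75 × 101 = 75.8 kips.
Bearing: edge l_c = 1.656, r_n = 52.17 kips; interior l_c = 1.938, r_n = 55.13 kips; R_n = 52.17 + 1·55.13 = 107.3 kips → 80.5 kips.
Block shear: A_gv = 1.875, A_nv = 1.312, A_nt = 0.4219 in²; R_n = min(0.6F_uA_nv, 0.6F_yA_gv) + U_bs·F_u·A_nt = 84.66 kips → 63.5 kips.
Block shear governs: 63.5 kips.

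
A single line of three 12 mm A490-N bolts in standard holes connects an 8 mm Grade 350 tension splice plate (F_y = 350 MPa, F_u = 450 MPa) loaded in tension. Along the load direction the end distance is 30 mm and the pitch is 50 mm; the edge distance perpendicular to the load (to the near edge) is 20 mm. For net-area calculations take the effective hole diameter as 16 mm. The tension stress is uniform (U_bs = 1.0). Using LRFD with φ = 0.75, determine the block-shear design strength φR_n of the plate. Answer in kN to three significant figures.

178 kN

Shear plane L_v = 30 + 2·50 = 130 mm; A_gv = 130 × 8 = 1040 mm².
A_nv = (130 − 2.5·16) × 8 = 720 mm².
A_nt = (20 − 0.5·16) × 8 = 96 mm².
0.6 F_u A_nv = 194.4 kN; 0.6 F_y A_gv = 218.4 kN → shear rupture governs the shear term.
R_n = 194.4 + 1.0 × 450 × 96 / 1000 = 237.6 kN.
Design strength φR_n = 0.75 × 237.6 = 178 kN.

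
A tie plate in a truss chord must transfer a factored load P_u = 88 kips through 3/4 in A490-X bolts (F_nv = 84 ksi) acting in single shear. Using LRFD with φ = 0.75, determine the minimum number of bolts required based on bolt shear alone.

4 bolts

A_b = π·0.75²/4 = 0.4418 in².
Per-bolt design strength φR_n = 0.75 × 84 × 0.4418 × 1 = 27.83 kips.
n ≥ 88 / 27.83 = 3.162 → use 4 bolts.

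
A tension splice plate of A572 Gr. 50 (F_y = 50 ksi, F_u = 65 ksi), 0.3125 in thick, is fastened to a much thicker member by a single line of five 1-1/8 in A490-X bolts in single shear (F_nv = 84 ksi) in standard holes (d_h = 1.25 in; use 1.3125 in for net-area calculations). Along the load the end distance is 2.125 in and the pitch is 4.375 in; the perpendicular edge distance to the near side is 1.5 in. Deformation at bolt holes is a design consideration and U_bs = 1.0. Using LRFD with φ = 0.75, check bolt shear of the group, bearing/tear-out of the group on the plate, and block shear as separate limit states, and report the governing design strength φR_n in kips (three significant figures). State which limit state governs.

138 kips (block shear governs)

Bolt shear: A_b = π·1.125²/4 = 0.994 in²; R_n = 84 × 0.994 × 5 × 1 = 417.5 kips → 0.75 × 417.5 = 313 kips.
Bearing: edge l_c = 1.5, r_n = 36.56 kips; interior l_c = 3.125, r_n = 54.84 kips; R_n = 36.56 + 4·54.84 = 255.9 kips → 192 kips.
Block shear: A_gv = 6.133, A_nv = 4.287, A_nt = 0.2637 in²; R_n = min(0.6F_uA_nv, 0.6F_yA_gv) + U_bs·F_u·A_nt = 184.3 kips → 138 kips.
Block shear governs: 138 kips.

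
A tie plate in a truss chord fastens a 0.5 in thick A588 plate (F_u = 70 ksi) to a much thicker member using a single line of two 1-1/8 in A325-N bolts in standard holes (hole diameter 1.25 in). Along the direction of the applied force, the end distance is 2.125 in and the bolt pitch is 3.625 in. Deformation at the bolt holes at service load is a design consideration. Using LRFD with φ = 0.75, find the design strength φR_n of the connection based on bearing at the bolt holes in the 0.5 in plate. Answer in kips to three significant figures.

118 kips

Per bolt r_n = 1.2 l_c t F_u ≤ 2.4 d t F_u; upper limit = 2.4 × 1.125 × 0.5 × 70 = 94.5 kips.
Edge bolt: l_c = 2.125 − 1.25/2 = 1.5 in → 1.2 × 1.5 × 0.5 × 70 = 63 → r_n = 63 kips.
Interior bolts: l_c = 3.625 − 1.25 = 2.375 in → 1.2 × 2.375 × 0.5 × 70 = 99.75 → r_n = 94.5 kips.
R_n = 1 × 63 + 1 × 94.5 = 157.5 kips.
Design strength φR_n = 0.75 × 157.5 = 118 kips.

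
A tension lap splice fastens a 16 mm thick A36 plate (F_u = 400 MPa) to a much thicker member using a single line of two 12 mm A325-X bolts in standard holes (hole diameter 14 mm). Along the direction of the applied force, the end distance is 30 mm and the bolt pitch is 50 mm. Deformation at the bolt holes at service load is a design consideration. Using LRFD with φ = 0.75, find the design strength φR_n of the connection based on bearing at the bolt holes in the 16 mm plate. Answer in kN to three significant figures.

Per bolt r_n = 1.2 l_c t F_u ≤ 2.4 d t F_u; upper limit = 2.4 × 12 × 16 × 400 / 1000 = 184.3 kN.
Edge bolt: l_c = 30 − 14/2 = 23 mm → 1.2 × 23 × 16 × 400 / 1000 = 176.6 → r_n = 176.6 kN.
Interior bolts: l_c = 50 − 14 = 36 mm → 1.2 × 36 × 16 × 400 / 1000 = 276.5 → r_n = 184.3 kN.
R_n = 1 × 176.6 + 1 × 184.3 = 361 kN.
Design strength φR_n = 0.75 × 361 = 271 kN.

271 kN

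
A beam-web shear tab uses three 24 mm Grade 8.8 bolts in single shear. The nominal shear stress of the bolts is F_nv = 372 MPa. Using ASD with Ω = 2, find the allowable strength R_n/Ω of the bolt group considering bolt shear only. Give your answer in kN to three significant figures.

A_b = π × 24² / 4 = 452.4 mm².
R_n = F_nv · A_b · n · n_s = 372 × 452.4 × 3 × 1 / 1000 = 504.9 kN.
Allowable strength R_n/Ω = 504.9 / 2 = 252 kN.

252 kN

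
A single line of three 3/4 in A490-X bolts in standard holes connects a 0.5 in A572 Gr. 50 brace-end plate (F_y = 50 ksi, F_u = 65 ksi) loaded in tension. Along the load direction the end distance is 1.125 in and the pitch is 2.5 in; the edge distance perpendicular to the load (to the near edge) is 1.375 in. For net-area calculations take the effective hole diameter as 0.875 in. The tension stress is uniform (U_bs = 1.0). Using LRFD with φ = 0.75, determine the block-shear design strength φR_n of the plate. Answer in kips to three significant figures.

80.4 kips

Shear plane L_v = 1.125 + 2·2.5 = 6.125 in; A_gv = 6.125 × 0.5 = 3.062 in².
A_nv = (6.125 − 2.5·0.875) × 0.5 = 1.969 in².
A_nt = (1.375 − 0.5·0.875) × 0.5 = 0.4688 in².
0.6 F_u A_nv = 76.78 kips; 0.6 F_y A_gv = 91.88 kips → shear rupture governs the shear term.
R_n = 76.78 + 1.0 × 65 × 0.4688 = 107.2 kips.
Design strength φR_n = 0.75 × 107.2 = 80.4 kips.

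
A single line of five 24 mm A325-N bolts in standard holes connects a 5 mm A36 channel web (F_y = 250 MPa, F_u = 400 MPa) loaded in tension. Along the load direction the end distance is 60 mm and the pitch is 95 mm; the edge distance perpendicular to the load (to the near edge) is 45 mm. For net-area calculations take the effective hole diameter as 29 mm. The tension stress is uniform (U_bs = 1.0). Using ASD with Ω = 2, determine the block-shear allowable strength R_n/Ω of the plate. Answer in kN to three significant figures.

Shear plane L_v = 60 + 4·95 = 440 mm; A_gv = 440 × 5 = 2200 mm².
A_nv = (440 − 4.5·29) × 5 = 1548 mm².
A_nt = (45 − 0.5·29) × 5 = 152.5 mm².
0.6 F_u A_nv = 371.4 kN; 0.6 F_y A_gv = 330 kN → shear yielding governs the shear term.
R_n = 330 + 1.0 × 400 × 152.5 / 1000 = 391 kN.
Allowable strength R_n/Ω = 391 / 2 = 196 kN.

196 kN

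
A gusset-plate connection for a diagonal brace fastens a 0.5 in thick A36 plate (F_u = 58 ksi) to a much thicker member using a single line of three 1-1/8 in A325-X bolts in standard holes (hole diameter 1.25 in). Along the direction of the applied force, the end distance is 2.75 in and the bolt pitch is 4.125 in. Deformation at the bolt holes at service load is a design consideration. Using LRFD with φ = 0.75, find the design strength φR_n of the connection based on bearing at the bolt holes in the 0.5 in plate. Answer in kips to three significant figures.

Per bolt r_n = 1.2 l_c t F_u ≤ 2.4 d t F_u; upper limit = 2.4 × 1.125 × 0.5 × 58 = 78.3 kips.
Edge bolt: l_c = 2.75 − 1.25/2 = 2.125 in → 1.2 × 2.125 × 0.5 × 58 = 73.95 → r_n = 73.95 kips.
Interior bolts: l_c = 4.125 − 1.25 = 2.875 in → 1.2 × 2.875 × 0.5 × 58 = 100 → r_n = 78.3 kips.
R_n = 1 × 73.95 + 2 × 78.3 = 230.5 kips.
Design strength φR_n = 0.75 × 230.5 = 173 kips.

173 kips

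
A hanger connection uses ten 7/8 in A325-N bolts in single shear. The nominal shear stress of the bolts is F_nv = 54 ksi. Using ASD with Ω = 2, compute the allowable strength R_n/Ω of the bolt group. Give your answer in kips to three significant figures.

162 kips

A_b = π × 0.875² / 4 = 0.6013 in².
R_n = F_nv · A_b · n · n_s = 54 × 0.6013 × 10 × 1 = 324.7 kips.
Allowable strength R_n/Ω = 324.7 / 2 = 162 kips.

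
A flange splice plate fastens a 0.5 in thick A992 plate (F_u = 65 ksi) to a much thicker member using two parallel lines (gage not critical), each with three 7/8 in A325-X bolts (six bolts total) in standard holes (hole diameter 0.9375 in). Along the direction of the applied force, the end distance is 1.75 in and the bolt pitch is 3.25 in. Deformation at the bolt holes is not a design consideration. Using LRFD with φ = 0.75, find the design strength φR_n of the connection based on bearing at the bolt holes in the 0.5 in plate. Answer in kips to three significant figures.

350 kips

Per bolt r_n = 1.5 l_c t F_u ≤ 3.0 d t F_u; upper limit = 3.0 × 0.875 × 0.5 × 65 = 85.31 kips.
Edge bolt: l_c = 1.75 − 0.9375/2 = 1.281 in → 1.5 × 1.281 × 0.5 × 65 = 62.46 → r_n = 62.46 kips.
Interior bolts: l_c = 3.25 − 0.9375 = 2.312 in → 1.5 × 2.312 × 0.5 × 65 = 112.7 → r_n = 85.31 kips.
R_n = 2 × 62.46 + 4 × 85.31 = 466.2 kips.
Design strength φR_n = 0.75 × 466.2 = 350 kips.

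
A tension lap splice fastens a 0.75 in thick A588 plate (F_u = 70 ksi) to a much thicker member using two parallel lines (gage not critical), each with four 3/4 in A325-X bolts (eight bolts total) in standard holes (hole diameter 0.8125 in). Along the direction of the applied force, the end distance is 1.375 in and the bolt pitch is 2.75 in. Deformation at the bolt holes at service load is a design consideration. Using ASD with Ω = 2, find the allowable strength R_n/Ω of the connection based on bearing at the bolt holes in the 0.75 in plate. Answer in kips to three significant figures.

345 kips

Per bolt r_n = 1.2 l_c t F_u ≤ 2.4 d t F_u; upper limit = 2.4 × 0.75 × 0.75 × 70 = 94.5 kips.
Edge bolt: l_c = 1.375 − 0.8125/2 = 0.9688 in → 1.2 × 0.9688 × 0.75 × 70 = 61.03 → r_n = 61.03 kips.
Interior bolts: l_c = 2.75 − 0.8125 = 1.938 in → 1.2 × 1.938 × 0.75 × 70 = 122.1 → r_n = 94.5 kips.
R_n = 2 × 61.03 + 6 × 94.5 = 689.1 kips.
Allowable strength R_n/Ω = 689.1 / 2 = 345 kips.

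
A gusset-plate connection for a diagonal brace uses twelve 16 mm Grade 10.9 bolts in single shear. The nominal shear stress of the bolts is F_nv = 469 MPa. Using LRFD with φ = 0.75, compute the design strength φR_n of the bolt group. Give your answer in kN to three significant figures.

A_b = π × 16² / 4 = 201.1 mm².
R_n = F_nv · A_b · n · n_s = 469 × 201.1 × 12 × 1 / 1000 = 1132 kN.
Design strength φR_n = 0.75 × 1132 = 849 kN.

849 kN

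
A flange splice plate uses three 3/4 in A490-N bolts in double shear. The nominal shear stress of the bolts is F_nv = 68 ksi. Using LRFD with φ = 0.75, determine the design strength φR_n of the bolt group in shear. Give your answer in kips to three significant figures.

A_b = π × 0.75² / 4 = 0.4418 in².
R_n = F_nv · A_b · n · n_s = 68 × 0.4418 × 3 × 2 = 180.2 kips.
Design strength φR_n = 0.75 × 180.2 = 135 kips.

135 kips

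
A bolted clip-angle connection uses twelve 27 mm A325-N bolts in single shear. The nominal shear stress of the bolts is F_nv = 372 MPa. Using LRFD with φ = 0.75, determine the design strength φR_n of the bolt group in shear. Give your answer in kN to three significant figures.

1920 kN

A_b = π × 27² / 4 = 572.6 mm².
R_n = F_nv · A_b · n · n_s = 372 × 572.6 × 12 × 1 / 1000 = 2556 kN.
Design strength φR_n = 0.75 × 2556 = 1920 kN.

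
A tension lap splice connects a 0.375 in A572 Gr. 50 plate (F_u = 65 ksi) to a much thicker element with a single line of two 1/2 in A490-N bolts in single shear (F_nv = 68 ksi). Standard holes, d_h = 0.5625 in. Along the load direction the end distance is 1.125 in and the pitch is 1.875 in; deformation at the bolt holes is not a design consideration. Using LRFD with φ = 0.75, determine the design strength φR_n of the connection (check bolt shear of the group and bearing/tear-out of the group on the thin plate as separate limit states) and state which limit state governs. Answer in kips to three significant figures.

Bolt shear: A_b = π·0.5²/4 = 0.1963 in²; R_n = 68 × 0.1963 × 2 × 1 = 26.7 kips → 0.75 × 26.7 = 20 kips.
Bearing (1.5 l_c t F_u ≤ 3.0 d t F_u): upper limit = 3.0·0.5·0.375·65 = 36.56 kips.
  Edge l_c = 1.125 − 0.5625/2 = 0.8438 → r_n = 30.85 kips; interior l_c = 1.875 − 0.5625 = 1.312 → r_n = 36.56 kips.
  R_n,bearing = 1·30.85 + 1·36.56 = 67.41 kips → 0.75 × 67.41 = 50.6 kips.
Bolt shear governs: 20 kips.

20 kips (bolt shear governs)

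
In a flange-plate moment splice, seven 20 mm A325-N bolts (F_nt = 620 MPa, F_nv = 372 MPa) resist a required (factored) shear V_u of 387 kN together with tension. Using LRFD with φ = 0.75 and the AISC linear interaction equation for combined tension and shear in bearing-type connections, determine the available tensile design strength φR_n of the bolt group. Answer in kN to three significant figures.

684 kN

A_b = π·20²/4 = 314.2 mm²; f_rv = 387 × 1000 / (7 × 314.2) = 176 MPa.
F'_nt = 1.3 F_nt − (F_nt / φF_nv) f_rv = 1.3·620 − (620/(0.75·372))·176 = 414.9 MPa, capped at F_nt → F'_nt = 414.9 MPa.
R_n = F'_nt · A_b · n = 414.9 × 314.2 × 7 / 1000 = 912.5 kN.
Design strength φR_n = 0.75 × 912.5 = 684 kN.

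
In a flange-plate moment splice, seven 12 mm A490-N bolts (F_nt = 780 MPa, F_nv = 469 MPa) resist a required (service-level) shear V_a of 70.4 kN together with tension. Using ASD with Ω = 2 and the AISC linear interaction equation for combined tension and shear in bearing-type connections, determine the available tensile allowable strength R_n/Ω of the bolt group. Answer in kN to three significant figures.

284 kN

A_b = π·12²/4 = 113.1 mm²; f_rv = 70.4 × 1000 / (7 × 113.1) = 88.92 MPa.
F'_nt = 1.3 F_nt − (Ω F_nt / F_nv) f_rv = 1.3·780 − (2·780/469)·88.92 = 718.2 MPa, capped at F_nt → F'_nt = 718.2 MPa.
R_n = F'_nt · A_b · n = 718.2 × 113.1 × 7 / 1000 = 568.6 kN.
Allowable strength R_n/Ω = 568.6 / 2 = 284 kN.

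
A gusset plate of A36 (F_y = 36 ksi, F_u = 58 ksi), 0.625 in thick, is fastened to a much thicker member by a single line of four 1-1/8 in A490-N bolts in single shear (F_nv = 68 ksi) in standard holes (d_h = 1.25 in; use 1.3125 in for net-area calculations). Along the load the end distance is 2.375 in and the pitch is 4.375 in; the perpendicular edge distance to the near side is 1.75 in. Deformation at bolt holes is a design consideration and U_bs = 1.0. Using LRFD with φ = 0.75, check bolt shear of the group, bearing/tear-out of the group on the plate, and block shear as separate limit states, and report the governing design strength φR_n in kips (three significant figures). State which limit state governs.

Bolt shear: A_b = π·1.125²/4 = 0.994 in²; R_n = 68 × 0.994 × 4 × 1 = 270.4 kips → 0.75 × 270.4 = 203 kips.
Bearing: edge l_c = 1.75, r_n = 76.12 kips; interior l_c = 3.125, r_n = 97.87 kips; R_n = 76.12 + 3·97.87 = 369.7 kips → 277 kips.
Block shear: A_gv = 9.688, A_nv = 6.816, A_nt = 0.6836 in²; R_n = min(0.6F_uA_nv, 0.6F_yA_gv) + U_bs·F_u·A_nt = 248.9 kips → 187 kips.
Block shear governs: 187 kips.

187 kips (block shear governs)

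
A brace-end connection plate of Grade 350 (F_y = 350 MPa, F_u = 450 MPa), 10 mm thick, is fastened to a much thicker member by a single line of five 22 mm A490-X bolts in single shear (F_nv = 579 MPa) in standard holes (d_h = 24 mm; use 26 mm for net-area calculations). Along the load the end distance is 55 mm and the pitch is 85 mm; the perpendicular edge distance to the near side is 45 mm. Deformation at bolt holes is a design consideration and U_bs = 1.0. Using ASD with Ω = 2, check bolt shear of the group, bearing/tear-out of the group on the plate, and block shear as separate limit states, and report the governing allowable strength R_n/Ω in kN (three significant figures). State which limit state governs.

447 kN (block shear governs)

Bolt shear: A_b = π·22²/4 = 380.1 mm²; R_n = 579 × 380.1 × 5 × 1 / 1000 = 1100 kN → 1100 / 2 = 550 kN.
Bearing: edge l_c = 43, r_n = 232.2 kN; interior l_c = 61, r_n = 237.6 kN; R_n = 232.2 + 4·237.6 = 1183 kN → 591 kN.
Block shear: A_gv = 3950, A_nv = 2780, A_nt = 320 mm²; R_n = min(0.6F_uA_nv, 0.6F_yA_gv) + U_bs·F_u·A_nt = 894.6 kN → 447 kN.
Block shear governs: 447 kN.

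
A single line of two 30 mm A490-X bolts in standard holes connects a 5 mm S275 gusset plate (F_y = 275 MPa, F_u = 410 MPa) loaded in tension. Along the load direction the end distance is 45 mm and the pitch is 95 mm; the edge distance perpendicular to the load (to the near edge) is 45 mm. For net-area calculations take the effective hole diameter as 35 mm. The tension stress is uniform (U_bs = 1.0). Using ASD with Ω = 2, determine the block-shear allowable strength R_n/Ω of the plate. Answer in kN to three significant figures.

82 kN

Shear plane L_v = 45 + 1·95 = 140 mm; A_gv = 140 × 5 = 700 mm².
A_nv = (140 − 1.5·35) × 5 = 437.5 mm².
A_nt = (45 − 0.5·35) × 5 = 137.5 mm².
0.6 F_u A_nv = 107.6 kN; 0.6 F_y A_gv = 115.5 kN → shear rupture governs the shear term.
R_n = 107.6 + 1.0 × 410 × 137.5 / 1000 = 164 kN.
Allowable strength R_n/Ω = 164 / 2 = 82 kN.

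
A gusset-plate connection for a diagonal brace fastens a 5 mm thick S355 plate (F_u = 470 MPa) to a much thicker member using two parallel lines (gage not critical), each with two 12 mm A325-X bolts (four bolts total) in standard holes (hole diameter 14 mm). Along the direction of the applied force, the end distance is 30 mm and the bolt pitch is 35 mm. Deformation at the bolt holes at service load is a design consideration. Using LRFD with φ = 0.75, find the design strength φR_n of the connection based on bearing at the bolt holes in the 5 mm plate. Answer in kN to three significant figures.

186 kN

Per bolt r_n = 1.2 l_c t F_u ≤ 2.4 d t F_u; upper limit = 2.4 × 12 × 5 × 470 / 1000 = 67.68 kN.
Edge bolt: l_c = 30 − 14/2 = 23 mm → 1.2 × 23 × 5 × 470 / 1000 = 64.86 → r_n = 64.86 kN.
Interior bolts: l_c = 35 − 14 = 21 mm → 1.2 × 21 × 5 × 470 / 1000 = 59.22 → r_n = 59.22 kN.
R_n = 2 × 64.86 + 2 × 59.22 = 248.2 kN.
Design strength φR_n = 0.75 × 248.2 = 186 kN.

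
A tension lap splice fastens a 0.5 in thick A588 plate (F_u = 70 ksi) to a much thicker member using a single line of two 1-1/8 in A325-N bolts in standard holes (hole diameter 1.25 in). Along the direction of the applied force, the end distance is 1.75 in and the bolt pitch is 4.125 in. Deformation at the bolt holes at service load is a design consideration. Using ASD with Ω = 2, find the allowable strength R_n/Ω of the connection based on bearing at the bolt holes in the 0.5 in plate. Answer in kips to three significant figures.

70.9 kips

Per bolt r_n = 1.2 l_c t F_u ≤ 2.4 d t F_u; upper limit = 2.4 × 1.125 × 0.5 × 70 = 94.5 kips.
Edge bolt: l_c = 1.75 − 1.25/2 = 1.125 in → 1.2 × 1.125 × 0.5 × 70 = 47.25 → r_n = 47.25 kips.
Interior bolts: l_c = 4.125 − 1.25 = 2.875 in → 1.2 × 2.875 × 0.5 × 70 = 120.7 → r_n = 94.5 kips.
R_n = 1 × 47.25 + 1 × 94.5 = 141.7 kips.
Allowable strength R_n/Ω = 141.7 / 2 = 70.9 kips.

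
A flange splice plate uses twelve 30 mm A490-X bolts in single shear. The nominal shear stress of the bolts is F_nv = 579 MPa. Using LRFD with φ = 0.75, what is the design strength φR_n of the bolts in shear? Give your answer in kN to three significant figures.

A_b = π × 30² / 4 = 706.9 mm².
R_n = F_nv · A_b · n · n_s = 579 × 706.9 × 12 × 1 / 1000 = 4911 kN.
Design strength φR_n = 0.75 × 4911 = 3680 kN.

3680 kN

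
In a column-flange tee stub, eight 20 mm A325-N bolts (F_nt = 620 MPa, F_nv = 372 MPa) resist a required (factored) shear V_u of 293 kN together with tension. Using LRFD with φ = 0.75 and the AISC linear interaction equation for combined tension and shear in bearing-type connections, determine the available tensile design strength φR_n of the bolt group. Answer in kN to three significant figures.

A_b = π·20²/4 = 314.2 mm²; f_rv = 293 × 1000 / (8 × 314.2) = 116.6 MPa.
F'_nt = 1.3 F_nt − (F_nt / φF_nv) f_rv = 1.3·620 − (620/(0.75·372))·116.6 = 546.9 MPa, capped at F_nt → F'_nt = 546.9 MPa.
R_n = F'_nt · A_b · n = 546.9 × 314.2 × 8 / 1000 = 1375 kN.
Design strength φR_n = 0.75 × 1375 = 1030 kN.

1030 kN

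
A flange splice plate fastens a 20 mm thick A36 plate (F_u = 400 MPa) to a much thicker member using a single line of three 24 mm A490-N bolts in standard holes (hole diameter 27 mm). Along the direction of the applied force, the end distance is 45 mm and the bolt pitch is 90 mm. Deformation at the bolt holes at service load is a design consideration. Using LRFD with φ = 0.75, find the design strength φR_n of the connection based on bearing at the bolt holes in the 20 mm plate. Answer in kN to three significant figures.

Per bolt r_n = 1.2 l_c t F_u ≤ 2.4 d t F_u; upper limit = 2.4 × 24 × 20 × 400 / 1000 = 460.8 kN.
Edge bolt: l_c = 45 − 27/2 = 31.5 mm → 1.2 × 31.5 × 20 × 400 / 1000 = 302.4 → r_n = 302.4 kN.
Interior bolts: l_c = 90 − 27 = 63 mm → 1.2 × 63 × 20 × 400 / 1000 = 604.8 → r_n = 460.8 kN.
R_n = 1 × 302.4 + 2 × 460.8 = 1224 kN.
Design strength φR_n = 0.75 × 1224 = 918 kN.

918 kN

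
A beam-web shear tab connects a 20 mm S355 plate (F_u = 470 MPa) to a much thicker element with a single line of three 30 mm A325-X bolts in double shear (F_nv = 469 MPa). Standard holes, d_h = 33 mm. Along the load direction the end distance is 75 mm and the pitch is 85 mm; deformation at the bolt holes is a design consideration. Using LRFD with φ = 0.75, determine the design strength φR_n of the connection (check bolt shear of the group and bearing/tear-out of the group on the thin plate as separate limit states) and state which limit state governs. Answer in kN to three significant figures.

1370 kN (bearing governs)

Bolt shear: A_b = π·30²/4 = 706.9 mm²; R_n = 469 × 706.9 × 3 × 2 / 1000 = 1989 kN → 0.75 × 1989 = 1490 kN.
Bearing (1.2 l_c t F_u ≤ 2.4 d t F_u): upper limit = 2.4·30·20·470 / 1000 = 676.8 kN.
  Edge l_c = 75 − 33/2 = 58.5 → r_n = 659.9 kN; interior l_c = 85 − 33 = 52 → r_n = 586.6 kN.
  R_n,bearing = 1·659.9 + 2·586.6 = 1833 kN → 0.75 × 1833 = 1370 kN.
Bearing governs: 1370 kN.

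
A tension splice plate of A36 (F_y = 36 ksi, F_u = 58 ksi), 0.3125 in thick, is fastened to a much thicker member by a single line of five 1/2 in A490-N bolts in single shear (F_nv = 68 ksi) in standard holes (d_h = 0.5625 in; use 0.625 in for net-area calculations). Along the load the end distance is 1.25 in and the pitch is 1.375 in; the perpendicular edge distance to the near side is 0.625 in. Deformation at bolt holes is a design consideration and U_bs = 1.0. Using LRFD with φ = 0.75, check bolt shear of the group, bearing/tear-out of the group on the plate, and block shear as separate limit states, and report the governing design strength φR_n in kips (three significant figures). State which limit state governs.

Bolt shear: A_b = π·0.5²/4 = 0.1963 in²; R_n = 68 × 0.1963 × 5 × 1 = 66.76 kips → 0.75 × 66.76 = 50.1 kips.
Bearing: edge l_c = 0.9688, r_n = 21.07 kips; interior l_c = 0.8125, r_n = 17.67 kips; R_n = 21.07 + 4·17.67 = 91.76 kips → 68.8 kips.
Block shear: A_gv = 2.109, A_nv = 1.23, A_nt = 0.09766 in²; R_n = min(0.6F_uA_nv, 0.6F_yA_gv) + U_bs·F_u·A_nt = 48.48 kips → 36.4 kips.
Block shear governs: 36.4 kips.

36.4 kips (block shear governs)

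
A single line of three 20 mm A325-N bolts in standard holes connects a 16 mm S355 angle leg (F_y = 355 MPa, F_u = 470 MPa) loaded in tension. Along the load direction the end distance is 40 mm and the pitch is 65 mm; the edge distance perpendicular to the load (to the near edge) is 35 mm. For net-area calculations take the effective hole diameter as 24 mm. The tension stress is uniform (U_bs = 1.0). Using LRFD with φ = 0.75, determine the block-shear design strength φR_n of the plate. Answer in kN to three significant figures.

Shear plane L_v = 40 + 2·65 = 170 mm; A_gv = 170 × 16 = 2720 mm².
A_nv = (170 − 2.5·24) × 16 = 1760 mm².
A_nt = (35 − 0.5·24) × 16 = 368 mm².
0.6 F_u A_nv = 496.3 kN; 0.6 F_y A_gv = 579.4 kN → shear rupture governs the shear term.
R_n = 496.3 + 1.0 × 470 × 368 / 1000 = 669.3 kN.
Design strength φR_n = 0.75 × 669.3 = 502 kN.

502 kN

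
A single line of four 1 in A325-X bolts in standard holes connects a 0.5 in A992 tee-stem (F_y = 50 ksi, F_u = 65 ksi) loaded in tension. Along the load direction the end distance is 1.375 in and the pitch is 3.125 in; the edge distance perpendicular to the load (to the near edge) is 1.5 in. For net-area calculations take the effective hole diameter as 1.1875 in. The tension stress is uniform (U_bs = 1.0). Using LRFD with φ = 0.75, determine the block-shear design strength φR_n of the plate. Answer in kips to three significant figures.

Shear plane L_v = 1.375 + 3·3.125 = 10.75 in; A_gv = 10.75 × 0.5 = 5.375 in².
A_nv = (10.75 − 3.5·1.1875) × 0.5 = 3.297 in².
A_nt = (1.5 − 0.5·1.1875) × 0.5 = 0.4531 in².
0.6 F_u A_nv = 128.6 kips; 0.6 F_y A_gv = 161.2 kips → shear rupture governs the shear term.
R_n = 128.6 + 1.0 × 65 × 0.4531 = 158 kips.
Design strength φR_n = 0.75 × 158 = 119 kips.

119 kips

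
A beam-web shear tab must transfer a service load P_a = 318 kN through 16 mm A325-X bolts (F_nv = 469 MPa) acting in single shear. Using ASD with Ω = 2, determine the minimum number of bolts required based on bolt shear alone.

A_b = π·16²/4 = 201.1 mm².
Per-bolt allowable strength R_n/Ω = 469 × 201.1 × 1 / 1000 / 2 = 47.15 kN.
n ≥ 318 / 47.15 = 6.745 → use 7 bolts.

7 bolts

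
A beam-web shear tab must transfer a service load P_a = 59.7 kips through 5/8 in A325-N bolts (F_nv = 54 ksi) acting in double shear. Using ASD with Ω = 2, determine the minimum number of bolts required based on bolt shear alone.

A_b = π·0.625²/4 = 0.3068 in².
Per-bolt allowable strength R_n/Ω = 54 × 0.3068 × 2 / 2 = 16.57 kips.
n ≥ 59.7 / 16.57 = 3.604 → use 4 bolts.

4 bolts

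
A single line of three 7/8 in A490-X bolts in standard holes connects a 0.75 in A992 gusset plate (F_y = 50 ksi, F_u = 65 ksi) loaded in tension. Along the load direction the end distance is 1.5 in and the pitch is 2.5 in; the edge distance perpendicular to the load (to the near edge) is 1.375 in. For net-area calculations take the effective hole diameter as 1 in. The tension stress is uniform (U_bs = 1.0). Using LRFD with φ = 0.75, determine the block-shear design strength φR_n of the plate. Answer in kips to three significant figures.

Shear plane L_v = 1.5 + 2·2.5 = 6.5 in; A_gv = 6.5 × 0.75 = 4.875 in².
A_nv = (6.5 − 2.5·1) × 0.75 = 3 in².
A_nt = (1.375 − 0.5·1) × 0.75 = 0.6562 in².
0.6 F_u A_nv = 117 kips; 0.6 F_y A_gv = 146.2 kips → shear rupture governs the shear term.
R_n = 117 + 1.0 × 65 × 0.6562 = 159.7 kips.
Design strength φR_n = 0.75 × 159.7 = 120 kips.

120 kips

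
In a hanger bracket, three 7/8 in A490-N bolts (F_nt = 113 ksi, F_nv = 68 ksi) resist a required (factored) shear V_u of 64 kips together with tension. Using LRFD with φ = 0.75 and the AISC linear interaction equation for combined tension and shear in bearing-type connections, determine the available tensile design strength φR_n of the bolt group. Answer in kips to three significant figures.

A_b = π·0.875²/4 = 0.6013 in²; f_rv = 64 / (3 × 0.6013) = 35.48 ksi.
F'_nt = 1.3 F_nt − (F_nt / φF_nv) f_rv = 1.3·113 − (113/(0.75·68))·35.48 = 68.29 ksi, capped at F_nt → F'_nt = 68.29 ksi.
R_n = F'_nt · A_b · n = 68.29 × 0.6013 × 3 = 123.2 kips.
Design strength φR_n = 0.75 × 123.2 = 92.4 kips.

92.4 kips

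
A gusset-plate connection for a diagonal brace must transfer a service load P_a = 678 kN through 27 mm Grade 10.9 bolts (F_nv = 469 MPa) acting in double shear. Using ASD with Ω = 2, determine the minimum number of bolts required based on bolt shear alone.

3 bolts

A_b = π·27²/4 = 572.6 mm².
Per-bolt allowable strength R_n/Ω = 469 × 572.6 × 2 / 1000 / 2 = 268.5 kN.
n ≥ 678 / 268.5 = 2.525 → use 3 bolts.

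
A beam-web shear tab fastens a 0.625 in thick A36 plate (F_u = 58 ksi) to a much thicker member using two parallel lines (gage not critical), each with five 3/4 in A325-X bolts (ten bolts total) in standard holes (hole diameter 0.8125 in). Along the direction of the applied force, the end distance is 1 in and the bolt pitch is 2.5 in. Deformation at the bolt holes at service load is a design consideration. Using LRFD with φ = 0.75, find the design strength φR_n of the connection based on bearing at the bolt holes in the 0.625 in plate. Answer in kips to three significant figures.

430 kips

Per bolt r_n = 1.2 l_c t F_u ≤ 2.4 d t F_u; upper limit = 2.4 × 0.75 × 0.625 × 58 = 65.25 kips.
Edge bolt: l_c = 1 − 0.8125/2 = 0.5938 in → 1.2 × 0.5938 × 0.625 × 58 = 25.83 → r_n = 25.83 kips.
Interior bolts: l_c = 2.5 − 0.8125 = 1.688 in → 1.2 × 1.688 × 0.625 × 58 = 73.41 → r_n = 65.25 kips.
R_n = 2 × 25.83 + 8 × 65.25 = 573.7 kips.
Design strength φR_n = 0.75 × 573.7 = 430 kips.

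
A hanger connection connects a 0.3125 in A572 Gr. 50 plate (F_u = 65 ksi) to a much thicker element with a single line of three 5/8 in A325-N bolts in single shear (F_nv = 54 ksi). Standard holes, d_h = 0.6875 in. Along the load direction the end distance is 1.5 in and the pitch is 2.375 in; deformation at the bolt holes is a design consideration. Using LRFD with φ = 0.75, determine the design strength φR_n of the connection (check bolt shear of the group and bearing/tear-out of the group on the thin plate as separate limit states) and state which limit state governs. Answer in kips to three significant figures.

37.3 kips (bolt shear governs)

Bolt shear: A_b = π·0.625²/4 = 0.3068 in²; R_n = 54 × 0.3068 × 3 × 1 = 49.7 kips → 0.75 × 49.7 = 37.3 kips.
Bearing (1.2 l_c t F_u ≤ 2.4 d t F_u): upper limit = 2.4·0.625·0.3125·65 = 30.47 kips.
  Edge l_c = 1.5 − 0.6875/2 = 1.156 → r_n = 28.18 kips; interior l_c = 2.375 − 0.6875 = 1.688 → r_n = 30.47 kips.
  R_n,bearing = 1·28.18 + 2·30.47 = 89.12 kips → 0.75 × 89.12 = 66.8 kips.
Bolt shear governs: 37.3 kips.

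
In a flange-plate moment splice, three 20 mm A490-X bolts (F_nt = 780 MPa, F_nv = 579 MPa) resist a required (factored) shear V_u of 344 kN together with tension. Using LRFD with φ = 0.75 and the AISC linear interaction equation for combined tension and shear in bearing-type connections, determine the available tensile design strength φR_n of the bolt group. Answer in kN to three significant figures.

A_b = π·20²/4 = 314.2 mm²; f_rv = 344 × 1000 / (3 × 314.2) = 365 MPa.
F'_nt = 1.3 F_nt − (F_nt / φF_nv) f_rv = 1.3·780 − (780/(0.75·579))·365 = 358.4 MPa, capped at F_nt → F'_nt = 358.4 MPa.
R_n = F'_nt · A_b · n = 358.4 × 314.2 × 3 / 1000 = 337.8 kN.
Design strength φR_n = 0.75 × 337.8 = 253 kN.

253 kN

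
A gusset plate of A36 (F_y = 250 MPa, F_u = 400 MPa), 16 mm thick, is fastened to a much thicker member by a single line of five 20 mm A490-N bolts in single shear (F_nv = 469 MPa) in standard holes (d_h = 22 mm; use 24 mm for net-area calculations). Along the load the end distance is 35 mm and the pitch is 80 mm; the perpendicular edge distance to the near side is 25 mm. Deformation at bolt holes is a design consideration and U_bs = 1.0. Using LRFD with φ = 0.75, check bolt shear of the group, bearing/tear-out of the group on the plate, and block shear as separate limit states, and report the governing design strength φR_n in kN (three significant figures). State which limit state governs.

Bolt shear: A_b = π·20²/4 = 314.2 mm²; R_n = 469 × 314.2 × 5 × 1 / 1000 = 736.7 kN → 0.75 × 736.7 = 553 kN.
Bearing: edge l_c = 24, r_n = 184.3 kN; interior l_c = 58, r_n = 307.2 kN; R_n = 184.3 + 4·307.2 = 1413 kN → 1060 kN.
Block shear: A_gv = 5680, A_nv = 3952, A_nt = 208 mm²; R_n = min(0.6F_uA_nv, 0.6F_yA_gv) + U_bs·F_u·A_nt = 935.2 kN → 701 kN.
Bolt shear governs: 553 kN.

553 kN (bolt shear governs)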